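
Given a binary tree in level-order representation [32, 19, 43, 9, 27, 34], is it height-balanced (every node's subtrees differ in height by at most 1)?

Tree (level-order array): [32, 19, 43, 9, 27, 34]
Definition: a tree is height-balanced if, at every node, |h(left) - h(right)| <= 1 (empty subtree has height -1).
Bottom-up per-node check:
  node 9: h_left=-1, h_right=-1, diff=0 [OK], height=0
  node 27: h_left=-1, h_right=-1, diff=0 [OK], height=0
  node 19: h_left=0, h_right=0, diff=0 [OK], height=1
  node 34: h_left=-1, h_right=-1, diff=0 [OK], height=0
  node 43: h_left=0, h_right=-1, diff=1 [OK], height=1
  node 32: h_left=1, h_right=1, diff=0 [OK], height=2
All nodes satisfy the balance condition.
Result: Balanced


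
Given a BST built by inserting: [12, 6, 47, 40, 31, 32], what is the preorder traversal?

Tree insertion order: [12, 6, 47, 40, 31, 32]
Tree (level-order array): [12, 6, 47, None, None, 40, None, 31, None, None, 32]
Preorder traversal: [12, 6, 47, 40, 31, 32]


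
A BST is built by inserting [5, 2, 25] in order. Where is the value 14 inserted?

Starting tree (level order): [5, 2, 25]
Insertion path: 5 -> 25
Result: insert 14 as left child of 25
Final tree (level order): [5, 2, 25, None, None, 14]


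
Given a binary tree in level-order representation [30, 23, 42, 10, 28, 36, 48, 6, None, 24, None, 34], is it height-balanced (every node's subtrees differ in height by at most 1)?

Tree (level-order array): [30, 23, 42, 10, 28, 36, 48, 6, None, 24, None, 34]
Definition: a tree is height-balanced if, at every node, |h(left) - h(right)| <= 1 (empty subtree has height -1).
Bottom-up per-node check:
  node 6: h_left=-1, h_right=-1, diff=0 [OK], height=0
  node 10: h_left=0, h_right=-1, diff=1 [OK], height=1
  node 24: h_left=-1, h_right=-1, diff=0 [OK], height=0
  node 28: h_left=0, h_right=-1, diff=1 [OK], height=1
  node 23: h_left=1, h_right=1, diff=0 [OK], height=2
  node 34: h_left=-1, h_right=-1, diff=0 [OK], height=0
  node 36: h_left=0, h_right=-1, diff=1 [OK], height=1
  node 48: h_left=-1, h_right=-1, diff=0 [OK], height=0
  node 42: h_left=1, h_right=0, diff=1 [OK], height=2
  node 30: h_left=2, h_right=2, diff=0 [OK], height=3
All nodes satisfy the balance condition.
Result: Balanced


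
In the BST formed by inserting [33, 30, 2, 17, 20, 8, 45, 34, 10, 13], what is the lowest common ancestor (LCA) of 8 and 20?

Tree insertion order: [33, 30, 2, 17, 20, 8, 45, 34, 10, 13]
Tree (level-order array): [33, 30, 45, 2, None, 34, None, None, 17, None, None, 8, 20, None, 10, None, None, None, 13]
In a BST, the LCA of p=8, q=20 is the first node v on the
root-to-leaf path with p <= v <= q (go left if both < v, right if both > v).
Walk from root:
  at 33: both 8 and 20 < 33, go left
  at 30: both 8 and 20 < 30, go left
  at 2: both 8 and 20 > 2, go right
  at 17: 8 <= 17 <= 20, this is the LCA
LCA = 17


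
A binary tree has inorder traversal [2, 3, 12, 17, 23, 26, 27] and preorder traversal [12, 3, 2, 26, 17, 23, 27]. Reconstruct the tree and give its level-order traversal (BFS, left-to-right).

Inorder:  [2, 3, 12, 17, 23, 26, 27]
Preorder: [12, 3, 2, 26, 17, 23, 27]
Algorithm: preorder visits root first, so consume preorder in order;
for each root, split the current inorder slice at that value into
left-subtree inorder and right-subtree inorder, then recurse.
Recursive splits:
  root=12; inorder splits into left=[2, 3], right=[17, 23, 26, 27]
  root=3; inorder splits into left=[2], right=[]
  root=2; inorder splits into left=[], right=[]
  root=26; inorder splits into left=[17, 23], right=[27]
  root=17; inorder splits into left=[], right=[23]
  root=23; inorder splits into left=[], right=[]
  root=27; inorder splits into left=[], right=[]
Reconstructed level-order: [12, 3, 26, 2, 17, 27, 23]


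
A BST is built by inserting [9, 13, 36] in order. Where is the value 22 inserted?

Starting tree (level order): [9, None, 13, None, 36]
Insertion path: 9 -> 13 -> 36
Result: insert 22 as left child of 36
Final tree (level order): [9, None, 13, None, 36, 22]


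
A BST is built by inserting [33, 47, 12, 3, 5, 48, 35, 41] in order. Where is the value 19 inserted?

Starting tree (level order): [33, 12, 47, 3, None, 35, 48, None, 5, None, 41]
Insertion path: 33 -> 12
Result: insert 19 as right child of 12
Final tree (level order): [33, 12, 47, 3, 19, 35, 48, None, 5, None, None, None, 41]


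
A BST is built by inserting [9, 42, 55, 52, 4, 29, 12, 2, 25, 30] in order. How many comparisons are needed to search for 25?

Search path for 25: 9 -> 42 -> 29 -> 12 -> 25
Found: True
Comparisons: 5


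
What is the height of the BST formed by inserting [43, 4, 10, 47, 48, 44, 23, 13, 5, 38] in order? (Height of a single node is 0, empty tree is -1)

Insertion order: [43, 4, 10, 47, 48, 44, 23, 13, 5, 38]
Tree (level-order array): [43, 4, 47, None, 10, 44, 48, 5, 23, None, None, None, None, None, None, 13, 38]
Compute height bottom-up (empty subtree = -1):
  height(5) = 1 + max(-1, -1) = 0
  height(13) = 1 + max(-1, -1) = 0
  height(38) = 1 + max(-1, -1) = 0
  height(23) = 1 + max(0, 0) = 1
  height(10) = 1 + max(0, 1) = 2
  height(4) = 1 + max(-1, 2) = 3
  height(44) = 1 + max(-1, -1) = 0
  height(48) = 1 + max(-1, -1) = 0
  height(47) = 1 + max(0, 0) = 1
  height(43) = 1 + max(3, 1) = 4
Height = 4


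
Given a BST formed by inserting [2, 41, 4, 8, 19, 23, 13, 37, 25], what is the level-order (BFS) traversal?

Tree insertion order: [2, 41, 4, 8, 19, 23, 13, 37, 25]
Tree (level-order array): [2, None, 41, 4, None, None, 8, None, 19, 13, 23, None, None, None, 37, 25]
BFS from the root, enqueuing left then right child of each popped node:
  queue [2] -> pop 2, enqueue [41], visited so far: [2]
  queue [41] -> pop 41, enqueue [4], visited so far: [2, 41]
  queue [4] -> pop 4, enqueue [8], visited so far: [2, 41, 4]
  queue [8] -> pop 8, enqueue [19], visited so far: [2, 41, 4, 8]
  queue [19] -> pop 19, enqueue [13, 23], visited so far: [2, 41, 4, 8, 19]
  queue [13, 23] -> pop 13, enqueue [none], visited so far: [2, 41, 4, 8, 19, 13]
  queue [23] -> pop 23, enqueue [37], visited so far: [2, 41, 4, 8, 19, 13, 23]
  queue [37] -> pop 37, enqueue [25], visited so far: [2, 41, 4, 8, 19, 13, 23, 37]
  queue [25] -> pop 25, enqueue [none], visited so far: [2, 41, 4, 8, 19, 13, 23, 37, 25]
Result: [2, 41, 4, 8, 19, 13, 23, 37, 25]


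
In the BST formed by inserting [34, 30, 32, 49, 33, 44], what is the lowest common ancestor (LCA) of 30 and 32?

Tree insertion order: [34, 30, 32, 49, 33, 44]
Tree (level-order array): [34, 30, 49, None, 32, 44, None, None, 33]
In a BST, the LCA of p=30, q=32 is the first node v on the
root-to-leaf path with p <= v <= q (go left if both < v, right if both > v).
Walk from root:
  at 34: both 30 and 32 < 34, go left
  at 30: 30 <= 30 <= 32, this is the LCA
LCA = 30


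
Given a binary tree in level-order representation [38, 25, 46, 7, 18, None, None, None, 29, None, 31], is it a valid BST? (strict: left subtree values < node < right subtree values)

Level-order array: [38, 25, 46, 7, 18, None, None, None, 29, None, 31]
Validate using subtree bounds (lo, hi): at each node, require lo < value < hi,
then recurse left with hi=value and right with lo=value.
Preorder trace (stopping at first violation):
  at node 38 with bounds (-inf, +inf): OK
  at node 25 with bounds (-inf, 38): OK
  at node 7 with bounds (-inf, 25): OK
  at node 29 with bounds (7, 25): VIOLATION
Node 29 violates its bound: not (7 < 29 < 25).
Result: Not a valid BST


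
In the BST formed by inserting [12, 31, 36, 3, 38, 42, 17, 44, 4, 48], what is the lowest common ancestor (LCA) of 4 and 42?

Tree insertion order: [12, 31, 36, 3, 38, 42, 17, 44, 4, 48]
Tree (level-order array): [12, 3, 31, None, 4, 17, 36, None, None, None, None, None, 38, None, 42, None, 44, None, 48]
In a BST, the LCA of p=4, q=42 is the first node v on the
root-to-leaf path with p <= v <= q (go left if both < v, right if both > v).
Walk from root:
  at 12: 4 <= 12 <= 42, this is the LCA
LCA = 12


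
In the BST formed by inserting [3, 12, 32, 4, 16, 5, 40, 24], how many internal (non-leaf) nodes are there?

Tree built from: [3, 12, 32, 4, 16, 5, 40, 24]
Tree (level-order array): [3, None, 12, 4, 32, None, 5, 16, 40, None, None, None, 24]
Rule: An internal node has at least one child.
Per-node child counts:
  node 3: 1 child(ren)
  node 12: 2 child(ren)
  node 4: 1 child(ren)
  node 5: 0 child(ren)
  node 32: 2 child(ren)
  node 16: 1 child(ren)
  node 24: 0 child(ren)
  node 40: 0 child(ren)
Matching nodes: [3, 12, 4, 32, 16]
Count of internal (non-leaf) nodes: 5


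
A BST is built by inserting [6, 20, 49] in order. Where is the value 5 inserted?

Starting tree (level order): [6, None, 20, None, 49]
Insertion path: 6
Result: insert 5 as left child of 6
Final tree (level order): [6, 5, 20, None, None, None, 49]


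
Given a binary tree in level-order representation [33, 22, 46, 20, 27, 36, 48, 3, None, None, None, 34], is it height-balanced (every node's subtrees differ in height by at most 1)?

Tree (level-order array): [33, 22, 46, 20, 27, 36, 48, 3, None, None, None, 34]
Definition: a tree is height-balanced if, at every node, |h(left) - h(right)| <= 1 (empty subtree has height -1).
Bottom-up per-node check:
  node 3: h_left=-1, h_right=-1, diff=0 [OK], height=0
  node 20: h_left=0, h_right=-1, diff=1 [OK], height=1
  node 27: h_left=-1, h_right=-1, diff=0 [OK], height=0
  node 22: h_left=1, h_right=0, diff=1 [OK], height=2
  node 34: h_left=-1, h_right=-1, diff=0 [OK], height=0
  node 36: h_left=0, h_right=-1, diff=1 [OK], height=1
  node 48: h_left=-1, h_right=-1, diff=0 [OK], height=0
  node 46: h_left=1, h_right=0, diff=1 [OK], height=2
  node 33: h_left=2, h_right=2, diff=0 [OK], height=3
All nodes satisfy the balance condition.
Result: Balanced


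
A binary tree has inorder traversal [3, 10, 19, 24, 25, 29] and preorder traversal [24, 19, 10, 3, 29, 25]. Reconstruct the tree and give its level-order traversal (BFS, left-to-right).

Inorder:  [3, 10, 19, 24, 25, 29]
Preorder: [24, 19, 10, 3, 29, 25]
Algorithm: preorder visits root first, so consume preorder in order;
for each root, split the current inorder slice at that value into
left-subtree inorder and right-subtree inorder, then recurse.
Recursive splits:
  root=24; inorder splits into left=[3, 10, 19], right=[25, 29]
  root=19; inorder splits into left=[3, 10], right=[]
  root=10; inorder splits into left=[3], right=[]
  root=3; inorder splits into left=[], right=[]
  root=29; inorder splits into left=[25], right=[]
  root=25; inorder splits into left=[], right=[]
Reconstructed level-order: [24, 19, 29, 10, 25, 3]


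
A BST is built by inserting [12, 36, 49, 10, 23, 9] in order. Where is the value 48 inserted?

Starting tree (level order): [12, 10, 36, 9, None, 23, 49]
Insertion path: 12 -> 36 -> 49
Result: insert 48 as left child of 49
Final tree (level order): [12, 10, 36, 9, None, 23, 49, None, None, None, None, 48]


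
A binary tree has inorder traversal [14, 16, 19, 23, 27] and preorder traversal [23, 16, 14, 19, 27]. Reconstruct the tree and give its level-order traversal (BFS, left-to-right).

Inorder:  [14, 16, 19, 23, 27]
Preorder: [23, 16, 14, 19, 27]
Algorithm: preorder visits root first, so consume preorder in order;
for each root, split the current inorder slice at that value into
left-subtree inorder and right-subtree inorder, then recurse.
Recursive splits:
  root=23; inorder splits into left=[14, 16, 19], right=[27]
  root=16; inorder splits into left=[14], right=[19]
  root=14; inorder splits into left=[], right=[]
  root=19; inorder splits into left=[], right=[]
  root=27; inorder splits into left=[], right=[]
Reconstructed level-order: [23, 16, 27, 14, 19]


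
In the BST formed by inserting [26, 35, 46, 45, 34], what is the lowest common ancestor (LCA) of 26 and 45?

Tree insertion order: [26, 35, 46, 45, 34]
Tree (level-order array): [26, None, 35, 34, 46, None, None, 45]
In a BST, the LCA of p=26, q=45 is the first node v on the
root-to-leaf path with p <= v <= q (go left if both < v, right if both > v).
Walk from root:
  at 26: 26 <= 26 <= 45, this is the LCA
LCA = 26


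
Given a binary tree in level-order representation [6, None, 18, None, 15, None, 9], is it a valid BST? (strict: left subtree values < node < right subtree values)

Level-order array: [6, None, 18, None, 15, None, 9]
Validate using subtree bounds (lo, hi): at each node, require lo < value < hi,
then recurse left with hi=value and right with lo=value.
Preorder trace (stopping at first violation):
  at node 6 with bounds (-inf, +inf): OK
  at node 18 with bounds (6, +inf): OK
  at node 15 with bounds (18, +inf): VIOLATION
Node 15 violates its bound: not (18 < 15 < +inf).
Result: Not a valid BST


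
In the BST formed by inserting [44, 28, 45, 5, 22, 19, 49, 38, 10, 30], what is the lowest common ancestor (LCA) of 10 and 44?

Tree insertion order: [44, 28, 45, 5, 22, 19, 49, 38, 10, 30]
Tree (level-order array): [44, 28, 45, 5, 38, None, 49, None, 22, 30, None, None, None, 19, None, None, None, 10]
In a BST, the LCA of p=10, q=44 is the first node v on the
root-to-leaf path with p <= v <= q (go left if both < v, right if both > v).
Walk from root:
  at 44: 10 <= 44 <= 44, this is the LCA
LCA = 44


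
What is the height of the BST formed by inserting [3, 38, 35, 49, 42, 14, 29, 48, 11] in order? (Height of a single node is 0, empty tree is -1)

Insertion order: [3, 38, 35, 49, 42, 14, 29, 48, 11]
Tree (level-order array): [3, None, 38, 35, 49, 14, None, 42, None, 11, 29, None, 48]
Compute height bottom-up (empty subtree = -1):
  height(11) = 1 + max(-1, -1) = 0
  height(29) = 1 + max(-1, -1) = 0
  height(14) = 1 + max(0, 0) = 1
  height(35) = 1 + max(1, -1) = 2
  height(48) = 1 + max(-1, -1) = 0
  height(42) = 1 + max(-1, 0) = 1
  height(49) = 1 + max(1, -1) = 2
  height(38) = 1 + max(2, 2) = 3
  height(3) = 1 + max(-1, 3) = 4
Height = 4


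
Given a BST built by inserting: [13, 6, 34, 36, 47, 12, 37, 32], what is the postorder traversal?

Tree insertion order: [13, 6, 34, 36, 47, 12, 37, 32]
Tree (level-order array): [13, 6, 34, None, 12, 32, 36, None, None, None, None, None, 47, 37]
Postorder traversal: [12, 6, 32, 37, 47, 36, 34, 13]


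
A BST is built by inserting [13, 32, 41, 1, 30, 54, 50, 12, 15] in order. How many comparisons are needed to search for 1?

Search path for 1: 13 -> 1
Found: True
Comparisons: 2


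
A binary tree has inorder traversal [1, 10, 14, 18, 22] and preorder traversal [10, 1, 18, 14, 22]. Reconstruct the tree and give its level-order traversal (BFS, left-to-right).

Inorder:  [1, 10, 14, 18, 22]
Preorder: [10, 1, 18, 14, 22]
Algorithm: preorder visits root first, so consume preorder in order;
for each root, split the current inorder slice at that value into
left-subtree inorder and right-subtree inorder, then recurse.
Recursive splits:
  root=10; inorder splits into left=[1], right=[14, 18, 22]
  root=1; inorder splits into left=[], right=[]
  root=18; inorder splits into left=[14], right=[22]
  root=14; inorder splits into left=[], right=[]
  root=22; inorder splits into left=[], right=[]
Reconstructed level-order: [10, 1, 18, 14, 22]


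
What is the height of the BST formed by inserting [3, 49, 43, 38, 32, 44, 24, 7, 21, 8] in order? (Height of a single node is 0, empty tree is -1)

Insertion order: [3, 49, 43, 38, 32, 44, 24, 7, 21, 8]
Tree (level-order array): [3, None, 49, 43, None, 38, 44, 32, None, None, None, 24, None, 7, None, None, 21, 8]
Compute height bottom-up (empty subtree = -1):
  height(8) = 1 + max(-1, -1) = 0
  height(21) = 1 + max(0, -1) = 1
  height(7) = 1 + max(-1, 1) = 2
  height(24) = 1 + max(2, -1) = 3
  height(32) = 1 + max(3, -1) = 4
  height(38) = 1 + max(4, -1) = 5
  height(44) = 1 + max(-1, -1) = 0
  height(43) = 1 + max(5, 0) = 6
  height(49) = 1 + max(6, -1) = 7
  height(3) = 1 + max(-1, 7) = 8
Height = 8


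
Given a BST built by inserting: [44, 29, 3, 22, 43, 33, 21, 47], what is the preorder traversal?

Tree insertion order: [44, 29, 3, 22, 43, 33, 21, 47]
Tree (level-order array): [44, 29, 47, 3, 43, None, None, None, 22, 33, None, 21]
Preorder traversal: [44, 29, 3, 22, 21, 43, 33, 47]


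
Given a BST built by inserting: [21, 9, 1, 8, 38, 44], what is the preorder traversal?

Tree insertion order: [21, 9, 1, 8, 38, 44]
Tree (level-order array): [21, 9, 38, 1, None, None, 44, None, 8]
Preorder traversal: [21, 9, 1, 8, 38, 44]


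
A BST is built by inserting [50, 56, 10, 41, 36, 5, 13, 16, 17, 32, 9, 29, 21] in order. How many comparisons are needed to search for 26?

Search path for 26: 50 -> 10 -> 41 -> 36 -> 13 -> 16 -> 17 -> 32 -> 29 -> 21
Found: False
Comparisons: 10


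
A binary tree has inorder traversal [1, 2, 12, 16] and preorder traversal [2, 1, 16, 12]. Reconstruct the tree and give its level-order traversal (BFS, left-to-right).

Inorder:  [1, 2, 12, 16]
Preorder: [2, 1, 16, 12]
Algorithm: preorder visits root first, so consume preorder in order;
for each root, split the current inorder slice at that value into
left-subtree inorder and right-subtree inorder, then recurse.
Recursive splits:
  root=2; inorder splits into left=[1], right=[12, 16]
  root=1; inorder splits into left=[], right=[]
  root=16; inorder splits into left=[12], right=[]
  root=12; inorder splits into left=[], right=[]
Reconstructed level-order: [2, 1, 16, 12]


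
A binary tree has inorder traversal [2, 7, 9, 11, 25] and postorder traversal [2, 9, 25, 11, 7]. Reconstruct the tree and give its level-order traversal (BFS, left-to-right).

Inorder:   [2, 7, 9, 11, 25]
Postorder: [2, 9, 25, 11, 7]
Algorithm: postorder visits root last, so walk postorder right-to-left;
each value is the root of the current inorder slice — split it at that
value, recurse on the right subtree first, then the left.
Recursive splits:
  root=7; inorder splits into left=[2], right=[9, 11, 25]
  root=11; inorder splits into left=[9], right=[25]
  root=25; inorder splits into left=[], right=[]
  root=9; inorder splits into left=[], right=[]
  root=2; inorder splits into left=[], right=[]
Reconstructed level-order: [7, 2, 11, 9, 25]


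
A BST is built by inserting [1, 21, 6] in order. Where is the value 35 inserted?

Starting tree (level order): [1, None, 21, 6]
Insertion path: 1 -> 21
Result: insert 35 as right child of 21
Final tree (level order): [1, None, 21, 6, 35]


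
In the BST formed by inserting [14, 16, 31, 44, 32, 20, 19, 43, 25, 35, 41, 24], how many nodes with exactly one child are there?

Tree built from: [14, 16, 31, 44, 32, 20, 19, 43, 25, 35, 41, 24]
Tree (level-order array): [14, None, 16, None, 31, 20, 44, 19, 25, 32, None, None, None, 24, None, None, 43, None, None, 35, None, None, 41]
Rule: These are nodes with exactly 1 non-null child.
Per-node child counts:
  node 14: 1 child(ren)
  node 16: 1 child(ren)
  node 31: 2 child(ren)
  node 20: 2 child(ren)
  node 19: 0 child(ren)
  node 25: 1 child(ren)
  node 24: 0 child(ren)
  node 44: 1 child(ren)
  node 32: 1 child(ren)
  node 43: 1 child(ren)
  node 35: 1 child(ren)
  node 41: 0 child(ren)
Matching nodes: [14, 16, 25, 44, 32, 43, 35]
Count of nodes with exactly one child: 7


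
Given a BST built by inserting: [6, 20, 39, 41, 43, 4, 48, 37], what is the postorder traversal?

Tree insertion order: [6, 20, 39, 41, 43, 4, 48, 37]
Tree (level-order array): [6, 4, 20, None, None, None, 39, 37, 41, None, None, None, 43, None, 48]
Postorder traversal: [4, 37, 48, 43, 41, 39, 20, 6]


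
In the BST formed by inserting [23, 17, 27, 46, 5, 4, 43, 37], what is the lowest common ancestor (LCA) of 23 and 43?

Tree insertion order: [23, 17, 27, 46, 5, 4, 43, 37]
Tree (level-order array): [23, 17, 27, 5, None, None, 46, 4, None, 43, None, None, None, 37]
In a BST, the LCA of p=23, q=43 is the first node v on the
root-to-leaf path with p <= v <= q (go left if both < v, right if both > v).
Walk from root:
  at 23: 23 <= 23 <= 43, this is the LCA
LCA = 23


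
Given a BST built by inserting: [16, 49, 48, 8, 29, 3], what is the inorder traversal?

Tree insertion order: [16, 49, 48, 8, 29, 3]
Tree (level-order array): [16, 8, 49, 3, None, 48, None, None, None, 29]
Inorder traversal: [3, 8, 16, 29, 48, 49]


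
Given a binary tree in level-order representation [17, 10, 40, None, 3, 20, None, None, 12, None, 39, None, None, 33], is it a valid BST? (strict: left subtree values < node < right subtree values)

Level-order array: [17, 10, 40, None, 3, 20, None, None, 12, None, 39, None, None, 33]
Validate using subtree bounds (lo, hi): at each node, require lo < value < hi,
then recurse left with hi=value and right with lo=value.
Preorder trace (stopping at first violation):
  at node 17 with bounds (-inf, +inf): OK
  at node 10 with bounds (-inf, 17): OK
  at node 3 with bounds (10, 17): VIOLATION
Node 3 violates its bound: not (10 < 3 < 17).
Result: Not a valid BST


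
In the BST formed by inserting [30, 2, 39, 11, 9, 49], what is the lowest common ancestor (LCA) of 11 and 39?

Tree insertion order: [30, 2, 39, 11, 9, 49]
Tree (level-order array): [30, 2, 39, None, 11, None, 49, 9]
In a BST, the LCA of p=11, q=39 is the first node v on the
root-to-leaf path with p <= v <= q (go left if both < v, right if both > v).
Walk from root:
  at 30: 11 <= 30 <= 39, this is the LCA
LCA = 30


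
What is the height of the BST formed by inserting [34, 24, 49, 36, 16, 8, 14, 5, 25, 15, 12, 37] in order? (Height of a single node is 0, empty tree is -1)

Insertion order: [34, 24, 49, 36, 16, 8, 14, 5, 25, 15, 12, 37]
Tree (level-order array): [34, 24, 49, 16, 25, 36, None, 8, None, None, None, None, 37, 5, 14, None, None, None, None, 12, 15]
Compute height bottom-up (empty subtree = -1):
  height(5) = 1 + max(-1, -1) = 0
  height(12) = 1 + max(-1, -1) = 0
  height(15) = 1 + max(-1, -1) = 0
  height(14) = 1 + max(0, 0) = 1
  height(8) = 1 + max(0, 1) = 2
  height(16) = 1 + max(2, -1) = 3
  height(25) = 1 + max(-1, -1) = 0
  height(24) = 1 + max(3, 0) = 4
  height(37) = 1 + max(-1, -1) = 0
  height(36) = 1 + max(-1, 0) = 1
  height(49) = 1 + max(1, -1) = 2
  height(34) = 1 + max(4, 2) = 5
Height = 5


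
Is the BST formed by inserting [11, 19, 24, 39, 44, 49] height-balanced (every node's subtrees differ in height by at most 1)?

Tree (level-order array): [11, None, 19, None, 24, None, 39, None, 44, None, 49]
Definition: a tree is height-balanced if, at every node, |h(left) - h(right)| <= 1 (empty subtree has height -1).
Bottom-up per-node check:
  node 49: h_left=-1, h_right=-1, diff=0 [OK], height=0
  node 44: h_left=-1, h_right=0, diff=1 [OK], height=1
  node 39: h_left=-1, h_right=1, diff=2 [FAIL (|-1-1|=2 > 1)], height=2
  node 24: h_left=-1, h_right=2, diff=3 [FAIL (|-1-2|=3 > 1)], height=3
  node 19: h_left=-1, h_right=3, diff=4 [FAIL (|-1-3|=4 > 1)], height=4
  node 11: h_left=-1, h_right=4, diff=5 [FAIL (|-1-4|=5 > 1)], height=5
Node 39 violates the condition: |-1 - 1| = 2 > 1.
Result: Not balanced


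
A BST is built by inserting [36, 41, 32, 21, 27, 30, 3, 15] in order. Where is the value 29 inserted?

Starting tree (level order): [36, 32, 41, 21, None, None, None, 3, 27, None, 15, None, 30]
Insertion path: 36 -> 32 -> 21 -> 27 -> 30
Result: insert 29 as left child of 30
Final tree (level order): [36, 32, 41, 21, None, None, None, 3, 27, None, 15, None, 30, None, None, 29]


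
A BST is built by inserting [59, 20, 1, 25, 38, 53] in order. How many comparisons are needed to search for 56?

Search path for 56: 59 -> 20 -> 25 -> 38 -> 53
Found: False
Comparisons: 5


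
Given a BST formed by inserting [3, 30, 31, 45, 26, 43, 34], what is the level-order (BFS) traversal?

Tree insertion order: [3, 30, 31, 45, 26, 43, 34]
Tree (level-order array): [3, None, 30, 26, 31, None, None, None, 45, 43, None, 34]
BFS from the root, enqueuing left then right child of each popped node:
  queue [3] -> pop 3, enqueue [30], visited so far: [3]
  queue [30] -> pop 30, enqueue [26, 31], visited so far: [3, 30]
  queue [26, 31] -> pop 26, enqueue [none], visited so far: [3, 30, 26]
  queue [31] -> pop 31, enqueue [45], visited so far: [3, 30, 26, 31]
  queue [45] -> pop 45, enqueue [43], visited so far: [3, 30, 26, 31, 45]
  queue [43] -> pop 43, enqueue [34], visited so far: [3, 30, 26, 31, 45, 43]
  queue [34] -> pop 34, enqueue [none], visited so far: [3, 30, 26, 31, 45, 43, 34]
Result: [3, 30, 26, 31, 45, 43, 34]


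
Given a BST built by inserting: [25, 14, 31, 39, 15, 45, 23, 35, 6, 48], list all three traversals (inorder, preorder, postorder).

Tree insertion order: [25, 14, 31, 39, 15, 45, 23, 35, 6, 48]
Tree (level-order array): [25, 14, 31, 6, 15, None, 39, None, None, None, 23, 35, 45, None, None, None, None, None, 48]
Inorder (L, root, R): [6, 14, 15, 23, 25, 31, 35, 39, 45, 48]
Preorder (root, L, R): [25, 14, 6, 15, 23, 31, 39, 35, 45, 48]
Postorder (L, R, root): [6, 23, 15, 14, 35, 48, 45, 39, 31, 25]


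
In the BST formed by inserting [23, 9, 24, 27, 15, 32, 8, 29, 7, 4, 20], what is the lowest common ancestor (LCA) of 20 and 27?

Tree insertion order: [23, 9, 24, 27, 15, 32, 8, 29, 7, 4, 20]
Tree (level-order array): [23, 9, 24, 8, 15, None, 27, 7, None, None, 20, None, 32, 4, None, None, None, 29]
In a BST, the LCA of p=20, q=27 is the first node v on the
root-to-leaf path with p <= v <= q (go left if both < v, right if both > v).
Walk from root:
  at 23: 20 <= 23 <= 27, this is the LCA
LCA = 23


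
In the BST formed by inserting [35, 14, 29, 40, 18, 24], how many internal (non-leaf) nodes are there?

Tree built from: [35, 14, 29, 40, 18, 24]
Tree (level-order array): [35, 14, 40, None, 29, None, None, 18, None, None, 24]
Rule: An internal node has at least one child.
Per-node child counts:
  node 35: 2 child(ren)
  node 14: 1 child(ren)
  node 29: 1 child(ren)
  node 18: 1 child(ren)
  node 24: 0 child(ren)
  node 40: 0 child(ren)
Matching nodes: [35, 14, 29, 18]
Count of internal (non-leaf) nodes: 4


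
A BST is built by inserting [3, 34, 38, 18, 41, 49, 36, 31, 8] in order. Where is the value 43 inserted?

Starting tree (level order): [3, None, 34, 18, 38, 8, 31, 36, 41, None, None, None, None, None, None, None, 49]
Insertion path: 3 -> 34 -> 38 -> 41 -> 49
Result: insert 43 as left child of 49
Final tree (level order): [3, None, 34, 18, 38, 8, 31, 36, 41, None, None, None, None, None, None, None, 49, 43]


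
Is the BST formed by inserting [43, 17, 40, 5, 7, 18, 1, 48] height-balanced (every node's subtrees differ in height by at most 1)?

Tree (level-order array): [43, 17, 48, 5, 40, None, None, 1, 7, 18]
Definition: a tree is height-balanced if, at every node, |h(left) - h(right)| <= 1 (empty subtree has height -1).
Bottom-up per-node check:
  node 1: h_left=-1, h_right=-1, diff=0 [OK], height=0
  node 7: h_left=-1, h_right=-1, diff=0 [OK], height=0
  node 5: h_left=0, h_right=0, diff=0 [OK], height=1
  node 18: h_left=-1, h_right=-1, diff=0 [OK], height=0
  node 40: h_left=0, h_right=-1, diff=1 [OK], height=1
  node 17: h_left=1, h_right=1, diff=0 [OK], height=2
  node 48: h_left=-1, h_right=-1, diff=0 [OK], height=0
  node 43: h_left=2, h_right=0, diff=2 [FAIL (|2-0|=2 > 1)], height=3
Node 43 violates the condition: |2 - 0| = 2 > 1.
Result: Not balanced


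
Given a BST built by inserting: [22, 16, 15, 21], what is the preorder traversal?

Tree insertion order: [22, 16, 15, 21]
Tree (level-order array): [22, 16, None, 15, 21]
Preorder traversal: [22, 16, 15, 21]


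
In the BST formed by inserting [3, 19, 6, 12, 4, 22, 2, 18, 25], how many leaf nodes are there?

Tree built from: [3, 19, 6, 12, 4, 22, 2, 18, 25]
Tree (level-order array): [3, 2, 19, None, None, 6, 22, 4, 12, None, 25, None, None, None, 18]
Rule: A leaf has 0 children.
Per-node child counts:
  node 3: 2 child(ren)
  node 2: 0 child(ren)
  node 19: 2 child(ren)
  node 6: 2 child(ren)
  node 4: 0 child(ren)
  node 12: 1 child(ren)
  node 18: 0 child(ren)
  node 22: 1 child(ren)
  node 25: 0 child(ren)
Matching nodes: [2, 4, 18, 25]
Count of leaf nodes: 4


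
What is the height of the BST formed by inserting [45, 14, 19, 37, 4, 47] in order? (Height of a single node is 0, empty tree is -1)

Insertion order: [45, 14, 19, 37, 4, 47]
Tree (level-order array): [45, 14, 47, 4, 19, None, None, None, None, None, 37]
Compute height bottom-up (empty subtree = -1):
  height(4) = 1 + max(-1, -1) = 0
  height(37) = 1 + max(-1, -1) = 0
  height(19) = 1 + max(-1, 0) = 1
  height(14) = 1 + max(0, 1) = 2
  height(47) = 1 + max(-1, -1) = 0
  height(45) = 1 + max(2, 0) = 3
Height = 3


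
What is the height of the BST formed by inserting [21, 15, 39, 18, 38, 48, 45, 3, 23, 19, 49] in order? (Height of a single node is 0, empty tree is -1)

Insertion order: [21, 15, 39, 18, 38, 48, 45, 3, 23, 19, 49]
Tree (level-order array): [21, 15, 39, 3, 18, 38, 48, None, None, None, 19, 23, None, 45, 49]
Compute height bottom-up (empty subtree = -1):
  height(3) = 1 + max(-1, -1) = 0
  height(19) = 1 + max(-1, -1) = 0
  height(18) = 1 + max(-1, 0) = 1
  height(15) = 1 + max(0, 1) = 2
  height(23) = 1 + max(-1, -1) = 0
  height(38) = 1 + max(0, -1) = 1
  height(45) = 1 + max(-1, -1) = 0
  height(49) = 1 + max(-1, -1) = 0
  height(48) = 1 + max(0, 0) = 1
  height(39) = 1 + max(1, 1) = 2
  height(21) = 1 + max(2, 2) = 3
Height = 3


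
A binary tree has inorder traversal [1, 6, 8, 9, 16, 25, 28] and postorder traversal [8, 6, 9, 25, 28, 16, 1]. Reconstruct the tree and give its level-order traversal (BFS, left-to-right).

Inorder:   [1, 6, 8, 9, 16, 25, 28]
Postorder: [8, 6, 9, 25, 28, 16, 1]
Algorithm: postorder visits root last, so walk postorder right-to-left;
each value is the root of the current inorder slice — split it at that
value, recurse on the right subtree first, then the left.
Recursive splits:
  root=1; inorder splits into left=[], right=[6, 8, 9, 16, 25, 28]
  root=16; inorder splits into left=[6, 8, 9], right=[25, 28]
  root=28; inorder splits into left=[25], right=[]
  root=25; inorder splits into left=[], right=[]
  root=9; inorder splits into left=[6, 8], right=[]
  root=6; inorder splits into left=[], right=[8]
  root=8; inorder splits into left=[], right=[]
Reconstructed level-order: [1, 16, 9, 28, 6, 25, 8]


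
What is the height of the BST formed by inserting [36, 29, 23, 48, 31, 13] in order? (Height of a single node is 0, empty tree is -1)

Insertion order: [36, 29, 23, 48, 31, 13]
Tree (level-order array): [36, 29, 48, 23, 31, None, None, 13]
Compute height bottom-up (empty subtree = -1):
  height(13) = 1 + max(-1, -1) = 0
  height(23) = 1 + max(0, -1) = 1
  height(31) = 1 + max(-1, -1) = 0
  height(29) = 1 + max(1, 0) = 2
  height(48) = 1 + max(-1, -1) = 0
  height(36) = 1 + max(2, 0) = 3
Height = 3


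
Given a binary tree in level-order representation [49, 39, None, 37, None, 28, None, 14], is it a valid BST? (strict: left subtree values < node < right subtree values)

Level-order array: [49, 39, None, 37, None, 28, None, 14]
Validate using subtree bounds (lo, hi): at each node, require lo < value < hi,
then recurse left with hi=value and right with lo=value.
Preorder trace (stopping at first violation):
  at node 49 with bounds (-inf, +inf): OK
  at node 39 with bounds (-inf, 49): OK
  at node 37 with bounds (-inf, 39): OK
  at node 28 with bounds (-inf, 37): OK
  at node 14 with bounds (-inf, 28): OK
No violation found at any node.
Result: Valid BST


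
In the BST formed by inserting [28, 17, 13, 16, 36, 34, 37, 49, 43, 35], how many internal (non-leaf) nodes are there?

Tree built from: [28, 17, 13, 16, 36, 34, 37, 49, 43, 35]
Tree (level-order array): [28, 17, 36, 13, None, 34, 37, None, 16, None, 35, None, 49, None, None, None, None, 43]
Rule: An internal node has at least one child.
Per-node child counts:
  node 28: 2 child(ren)
  node 17: 1 child(ren)
  node 13: 1 child(ren)
  node 16: 0 child(ren)
  node 36: 2 child(ren)
  node 34: 1 child(ren)
  node 35: 0 child(ren)
  node 37: 1 child(ren)
  node 49: 1 child(ren)
  node 43: 0 child(ren)
Matching nodes: [28, 17, 13, 36, 34, 37, 49]
Count of internal (non-leaf) nodes: 7


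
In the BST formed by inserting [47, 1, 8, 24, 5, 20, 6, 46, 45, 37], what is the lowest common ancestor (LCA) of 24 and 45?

Tree insertion order: [47, 1, 8, 24, 5, 20, 6, 46, 45, 37]
Tree (level-order array): [47, 1, None, None, 8, 5, 24, None, 6, 20, 46, None, None, None, None, 45, None, 37]
In a BST, the LCA of p=24, q=45 is the first node v on the
root-to-leaf path with p <= v <= q (go left if both < v, right if both > v).
Walk from root:
  at 47: both 24 and 45 < 47, go left
  at 1: both 24 and 45 > 1, go right
  at 8: both 24 and 45 > 8, go right
  at 24: 24 <= 24 <= 45, this is the LCA
LCA = 24


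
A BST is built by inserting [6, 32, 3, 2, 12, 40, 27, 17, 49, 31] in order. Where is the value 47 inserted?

Starting tree (level order): [6, 3, 32, 2, None, 12, 40, None, None, None, 27, None, 49, 17, 31]
Insertion path: 6 -> 32 -> 40 -> 49
Result: insert 47 as left child of 49
Final tree (level order): [6, 3, 32, 2, None, 12, 40, None, None, None, 27, None, 49, 17, 31, 47]


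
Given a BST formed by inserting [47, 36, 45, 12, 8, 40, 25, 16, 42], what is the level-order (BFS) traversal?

Tree insertion order: [47, 36, 45, 12, 8, 40, 25, 16, 42]
Tree (level-order array): [47, 36, None, 12, 45, 8, 25, 40, None, None, None, 16, None, None, 42]
BFS from the root, enqueuing left then right child of each popped node:
  queue [47] -> pop 47, enqueue [36], visited so far: [47]
  queue [36] -> pop 36, enqueue [12, 45], visited so far: [47, 36]
  queue [12, 45] -> pop 12, enqueue [8, 25], visited so far: [47, 36, 12]
  queue [45, 8, 25] -> pop 45, enqueue [40], visited so far: [47, 36, 12, 45]
  queue [8, 25, 40] -> pop 8, enqueue [none], visited so far: [47, 36, 12, 45, 8]
  queue [25, 40] -> pop 25, enqueue [16], visited so far: [47, 36, 12, 45, 8, 25]
  queue [40, 16] -> pop 40, enqueue [42], visited so far: [47, 36, 12, 45, 8, 25, 40]
  queue [16, 42] -> pop 16, enqueue [none], visited so far: [47, 36, 12, 45, 8, 25, 40, 16]
  queue [42] -> pop 42, enqueue [none], visited so far: [47, 36, 12, 45, 8, 25, 40, 16, 42]
Result: [47, 36, 12, 45, 8, 25, 40, 16, 42]


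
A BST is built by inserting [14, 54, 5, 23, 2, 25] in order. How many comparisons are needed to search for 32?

Search path for 32: 14 -> 54 -> 23 -> 25
Found: False
Comparisons: 4


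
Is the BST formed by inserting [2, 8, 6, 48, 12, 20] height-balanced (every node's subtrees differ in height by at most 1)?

Tree (level-order array): [2, None, 8, 6, 48, None, None, 12, None, None, 20]
Definition: a tree is height-balanced if, at every node, |h(left) - h(right)| <= 1 (empty subtree has height -1).
Bottom-up per-node check:
  node 6: h_left=-1, h_right=-1, diff=0 [OK], height=0
  node 20: h_left=-1, h_right=-1, diff=0 [OK], height=0
  node 12: h_left=-1, h_right=0, diff=1 [OK], height=1
  node 48: h_left=1, h_right=-1, diff=2 [FAIL (|1--1|=2 > 1)], height=2
  node 8: h_left=0, h_right=2, diff=2 [FAIL (|0-2|=2 > 1)], height=3
  node 2: h_left=-1, h_right=3, diff=4 [FAIL (|-1-3|=4 > 1)], height=4
Node 48 violates the condition: |1 - -1| = 2 > 1.
Result: Not balanced


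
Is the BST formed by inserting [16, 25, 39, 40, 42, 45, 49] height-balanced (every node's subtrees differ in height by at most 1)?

Tree (level-order array): [16, None, 25, None, 39, None, 40, None, 42, None, 45, None, 49]
Definition: a tree is height-balanced if, at every node, |h(left) - h(right)| <= 1 (empty subtree has height -1).
Bottom-up per-node check:
  node 49: h_left=-1, h_right=-1, diff=0 [OK], height=0
  node 45: h_left=-1, h_right=0, diff=1 [OK], height=1
  node 42: h_left=-1, h_right=1, diff=2 [FAIL (|-1-1|=2 > 1)], height=2
  node 40: h_left=-1, h_right=2, diff=3 [FAIL (|-1-2|=3 > 1)], height=3
  node 39: h_left=-1, h_right=3, diff=4 [FAIL (|-1-3|=4 > 1)], height=4
  node 25: h_left=-1, h_right=4, diff=5 [FAIL (|-1-4|=5 > 1)], height=5
  node 16: h_left=-1, h_right=5, diff=6 [FAIL (|-1-5|=6 > 1)], height=6
Node 42 violates the condition: |-1 - 1| = 2 > 1.
Result: Not balanced


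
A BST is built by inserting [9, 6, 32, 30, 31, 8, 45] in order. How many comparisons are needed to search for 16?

Search path for 16: 9 -> 32 -> 30
Found: False
Comparisons: 3


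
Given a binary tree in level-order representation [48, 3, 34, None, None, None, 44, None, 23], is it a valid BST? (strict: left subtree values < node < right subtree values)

Level-order array: [48, 3, 34, None, None, None, 44, None, 23]
Validate using subtree bounds (lo, hi): at each node, require lo < value < hi,
then recurse left with hi=value and right with lo=value.
Preorder trace (stopping at first violation):
  at node 48 with bounds (-inf, +inf): OK
  at node 3 with bounds (-inf, 48): OK
  at node 34 with bounds (48, +inf): VIOLATION
Node 34 violates its bound: not (48 < 34 < +inf).
Result: Not a valid BST


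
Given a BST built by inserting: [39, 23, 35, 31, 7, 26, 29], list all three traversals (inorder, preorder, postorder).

Tree insertion order: [39, 23, 35, 31, 7, 26, 29]
Tree (level-order array): [39, 23, None, 7, 35, None, None, 31, None, 26, None, None, 29]
Inorder (L, root, R): [7, 23, 26, 29, 31, 35, 39]
Preorder (root, L, R): [39, 23, 7, 35, 31, 26, 29]
Postorder (L, R, root): [7, 29, 26, 31, 35, 23, 39]


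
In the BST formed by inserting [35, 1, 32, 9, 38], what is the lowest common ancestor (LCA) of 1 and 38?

Tree insertion order: [35, 1, 32, 9, 38]
Tree (level-order array): [35, 1, 38, None, 32, None, None, 9]
In a BST, the LCA of p=1, q=38 is the first node v on the
root-to-leaf path with p <= v <= q (go left if both < v, right if both > v).
Walk from root:
  at 35: 1 <= 35 <= 38, this is the LCA
LCA = 35


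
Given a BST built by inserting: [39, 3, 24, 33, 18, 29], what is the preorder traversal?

Tree insertion order: [39, 3, 24, 33, 18, 29]
Tree (level-order array): [39, 3, None, None, 24, 18, 33, None, None, 29]
Preorder traversal: [39, 3, 24, 18, 33, 29]


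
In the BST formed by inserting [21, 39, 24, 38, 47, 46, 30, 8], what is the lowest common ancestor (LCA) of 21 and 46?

Tree insertion order: [21, 39, 24, 38, 47, 46, 30, 8]
Tree (level-order array): [21, 8, 39, None, None, 24, 47, None, 38, 46, None, 30]
In a BST, the LCA of p=21, q=46 is the first node v on the
root-to-leaf path with p <= v <= q (go left if both < v, right if both > v).
Walk from root:
  at 21: 21 <= 21 <= 46, this is the LCA
LCA = 21


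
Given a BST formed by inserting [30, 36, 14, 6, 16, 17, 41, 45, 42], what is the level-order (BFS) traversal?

Tree insertion order: [30, 36, 14, 6, 16, 17, 41, 45, 42]
Tree (level-order array): [30, 14, 36, 6, 16, None, 41, None, None, None, 17, None, 45, None, None, 42]
BFS from the root, enqueuing left then right child of each popped node:
  queue [30] -> pop 30, enqueue [14, 36], visited so far: [30]
  queue [14, 36] -> pop 14, enqueue [6, 16], visited so far: [30, 14]
  queue [36, 6, 16] -> pop 36, enqueue [41], visited so far: [30, 14, 36]
  queue [6, 16, 41] -> pop 6, enqueue [none], visited so far: [30, 14, 36, 6]
  queue [16, 41] -> pop 16, enqueue [17], visited so far: [30, 14, 36, 6, 16]
  queue [41, 17] -> pop 41, enqueue [45], visited so far: [30, 14, 36, 6, 16, 41]
  queue [17, 45] -> pop 17, enqueue [none], visited so far: [30, 14, 36, 6, 16, 41, 17]
  queue [45] -> pop 45, enqueue [42], visited so far: [30, 14, 36, 6, 16, 41, 17, 45]
  queue [42] -> pop 42, enqueue [none], visited so far: [30, 14, 36, 6, 16, 41, 17, 45, 42]
Result: [30, 14, 36, 6, 16, 41, 17, 45, 42]


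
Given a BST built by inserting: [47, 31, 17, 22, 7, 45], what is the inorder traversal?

Tree insertion order: [47, 31, 17, 22, 7, 45]
Tree (level-order array): [47, 31, None, 17, 45, 7, 22]
Inorder traversal: [7, 17, 22, 31, 45, 47]


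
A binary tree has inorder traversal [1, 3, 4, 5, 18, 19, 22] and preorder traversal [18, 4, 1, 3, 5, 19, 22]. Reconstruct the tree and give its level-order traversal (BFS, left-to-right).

Inorder:  [1, 3, 4, 5, 18, 19, 22]
Preorder: [18, 4, 1, 3, 5, 19, 22]
Algorithm: preorder visits root first, so consume preorder in order;
for each root, split the current inorder slice at that value into
left-subtree inorder and right-subtree inorder, then recurse.
Recursive splits:
  root=18; inorder splits into left=[1, 3, 4, 5], right=[19, 22]
  root=4; inorder splits into left=[1, 3], right=[5]
  root=1; inorder splits into left=[], right=[3]
  root=3; inorder splits into left=[], right=[]
  root=5; inorder splits into left=[], right=[]
  root=19; inorder splits into left=[], right=[22]
  root=22; inorder splits into left=[], right=[]
Reconstructed level-order: [18, 4, 19, 1, 5, 22, 3]
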